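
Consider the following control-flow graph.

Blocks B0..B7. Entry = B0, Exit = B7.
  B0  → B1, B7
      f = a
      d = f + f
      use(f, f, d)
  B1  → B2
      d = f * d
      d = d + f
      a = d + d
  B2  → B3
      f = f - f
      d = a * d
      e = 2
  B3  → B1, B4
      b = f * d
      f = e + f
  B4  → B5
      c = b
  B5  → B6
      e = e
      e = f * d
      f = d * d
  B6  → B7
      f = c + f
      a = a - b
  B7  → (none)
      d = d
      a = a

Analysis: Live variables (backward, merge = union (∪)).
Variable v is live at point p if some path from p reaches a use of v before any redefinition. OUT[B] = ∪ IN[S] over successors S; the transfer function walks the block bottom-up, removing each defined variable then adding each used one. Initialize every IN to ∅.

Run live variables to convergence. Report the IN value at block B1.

Converged values:
  B0: | IN={a} | OUT={a, d, f}
  B1: | IN={d, f} | OUT={a, d, f}
  B2: | IN={a, d, f} | OUT={a, d, e, f}
  B3: | IN={a, d, e, f} | OUT={a, b, d, e, f}
  B4: | IN={a, b, d, e, f} | OUT={a, b, c, d, e, f}
  B5: | IN={a, b, c, d, e, f} | OUT={a, b, c, d, f}
  B6: | IN={a, b, c, d, f} | OUT={a, d}
  B7: | IN={a, d} | OUT={}

Merge at B1: OUT[B1] = IN[B2] = {a, d, f}
Applying B1's transfer function to that OUT value gives IN[B1] (row B1 above).

Answer: {d, f}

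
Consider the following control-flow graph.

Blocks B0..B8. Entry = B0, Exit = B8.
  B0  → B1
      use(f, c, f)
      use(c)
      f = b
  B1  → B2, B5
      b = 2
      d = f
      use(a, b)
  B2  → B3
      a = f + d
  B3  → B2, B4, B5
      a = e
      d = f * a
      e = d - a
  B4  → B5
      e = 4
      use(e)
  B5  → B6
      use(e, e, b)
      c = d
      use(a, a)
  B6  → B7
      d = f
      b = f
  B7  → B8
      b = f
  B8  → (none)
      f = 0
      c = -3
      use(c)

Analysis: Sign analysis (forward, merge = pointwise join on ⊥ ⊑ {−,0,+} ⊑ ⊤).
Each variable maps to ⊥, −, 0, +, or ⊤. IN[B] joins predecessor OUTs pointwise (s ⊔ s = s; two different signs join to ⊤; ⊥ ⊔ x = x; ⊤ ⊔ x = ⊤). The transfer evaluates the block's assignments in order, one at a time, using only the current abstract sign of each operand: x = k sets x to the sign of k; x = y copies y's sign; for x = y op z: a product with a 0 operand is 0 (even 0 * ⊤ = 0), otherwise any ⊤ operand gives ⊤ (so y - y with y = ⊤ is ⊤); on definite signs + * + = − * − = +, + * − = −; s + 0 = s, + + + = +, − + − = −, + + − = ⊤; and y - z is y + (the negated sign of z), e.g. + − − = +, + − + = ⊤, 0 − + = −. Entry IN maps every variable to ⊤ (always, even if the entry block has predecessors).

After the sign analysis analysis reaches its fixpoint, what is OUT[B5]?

Answer: {a: ⊤, b: +, c: ⊤, d: ⊤, e: ⊤, f: ⊤}

Derivation:
Fixpoint table:
  B0:   IN=(all ⊤)   OUT=(all ⊤)
  B1:   IN=(all ⊤)   OUT={b:+; rest ⊤}
  B2:   IN={b:+; rest ⊤}   OUT={b:+; rest ⊤}
  B3:   IN={b:+; rest ⊤}   OUT={b:+; rest ⊤}
  B4:   IN={b:+; rest ⊤}   OUT={b:+, e:+; rest ⊤}
  B5:   IN={b:+; rest ⊤}   OUT={b:+; rest ⊤}
  B6:   IN={b:+; rest ⊤}   OUT=(all ⊤)
  B7:   IN=(all ⊤)   OUT=(all ⊤)
  B8:   IN=(all ⊤)   OUT={c:-, f:0; rest ⊤}

Merge at B5: IN[B5] = OUT[B1] ⊔ OUT[B3] ⊔ OUT[B4] = {a: ⊤, b: +, c: ⊤, d: ⊤, e: ⊤, f: ⊤}
Applying B5's transfer function to that IN value gives OUT[B5] (row B5 above).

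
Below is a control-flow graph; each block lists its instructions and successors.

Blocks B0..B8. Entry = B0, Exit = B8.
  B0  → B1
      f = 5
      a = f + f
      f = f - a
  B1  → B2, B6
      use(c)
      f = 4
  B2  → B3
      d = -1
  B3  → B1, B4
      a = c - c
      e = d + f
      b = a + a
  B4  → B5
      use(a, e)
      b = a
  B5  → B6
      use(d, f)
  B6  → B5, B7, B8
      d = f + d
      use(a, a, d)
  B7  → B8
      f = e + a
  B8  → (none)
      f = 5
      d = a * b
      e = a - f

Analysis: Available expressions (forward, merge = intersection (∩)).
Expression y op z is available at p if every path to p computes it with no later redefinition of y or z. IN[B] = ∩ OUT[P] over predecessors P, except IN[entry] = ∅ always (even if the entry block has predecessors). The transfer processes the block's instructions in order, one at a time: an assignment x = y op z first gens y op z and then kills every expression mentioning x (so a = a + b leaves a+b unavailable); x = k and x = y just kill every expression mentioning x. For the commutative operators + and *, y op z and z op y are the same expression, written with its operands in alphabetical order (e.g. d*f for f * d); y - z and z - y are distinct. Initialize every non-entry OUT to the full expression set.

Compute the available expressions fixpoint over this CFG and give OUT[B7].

Converged values:
  B0:  IN={}  OUT={}
  B1:  IN={}  OUT={}
  B2:  IN={}  OUT={}
  B3:  IN={}  OUT={a+a, c-c, d+f}
  B4:  IN={a+a, c-c, d+f}  OUT={a+a, c-c, d+f}
  B5:  IN={}  OUT={}
  B6:  IN={}  OUT={}
  B7:  IN={}  OUT={a+e}
  B8:  IN={}  OUT={a*b, a-f}

Merge at B7: IN[B7] = OUT[B6] = {}
Applying B7's transfer function to that IN value gives OUT[B7] (row B7 above).

Answer: {a+e}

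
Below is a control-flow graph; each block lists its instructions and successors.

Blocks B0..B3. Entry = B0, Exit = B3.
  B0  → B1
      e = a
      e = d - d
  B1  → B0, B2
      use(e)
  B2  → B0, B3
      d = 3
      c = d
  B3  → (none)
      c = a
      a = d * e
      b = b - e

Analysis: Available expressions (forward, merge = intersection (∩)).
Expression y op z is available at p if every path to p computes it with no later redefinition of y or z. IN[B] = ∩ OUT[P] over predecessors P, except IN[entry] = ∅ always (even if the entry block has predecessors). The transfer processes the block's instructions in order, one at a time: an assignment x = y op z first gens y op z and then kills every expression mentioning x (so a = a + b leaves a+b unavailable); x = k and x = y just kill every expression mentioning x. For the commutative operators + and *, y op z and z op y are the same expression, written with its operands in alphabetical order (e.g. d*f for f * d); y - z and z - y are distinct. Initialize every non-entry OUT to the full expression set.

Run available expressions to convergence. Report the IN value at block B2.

Fixpoint table:
  B0:  IN={}  OUT={d-d}
  B1:  IN={d-d}  OUT={d-d}
  B2:  IN={d-d}  OUT={}
  B3:  IN={}  OUT={d*e}

Merge at B2: IN[B2] = OUT[B1] = {d-d}

Answer: {d-d}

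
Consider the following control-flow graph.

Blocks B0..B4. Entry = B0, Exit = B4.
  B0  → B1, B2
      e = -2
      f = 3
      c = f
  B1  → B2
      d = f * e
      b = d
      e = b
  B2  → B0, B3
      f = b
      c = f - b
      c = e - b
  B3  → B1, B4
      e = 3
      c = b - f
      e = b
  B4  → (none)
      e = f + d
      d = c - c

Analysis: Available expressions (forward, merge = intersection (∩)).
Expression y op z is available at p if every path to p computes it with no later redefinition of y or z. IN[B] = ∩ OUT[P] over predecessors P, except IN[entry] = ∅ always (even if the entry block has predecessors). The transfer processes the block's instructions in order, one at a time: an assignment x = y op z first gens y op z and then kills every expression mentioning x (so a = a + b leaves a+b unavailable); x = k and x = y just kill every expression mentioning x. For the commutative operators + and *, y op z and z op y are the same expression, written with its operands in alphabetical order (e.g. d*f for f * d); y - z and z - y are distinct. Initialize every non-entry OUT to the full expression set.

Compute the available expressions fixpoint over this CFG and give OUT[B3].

Fixpoint table:
  B0:  IN={}  OUT={}
  B1:  IN={}  OUT={}
  B2:  IN={}  OUT={e-b, f-b}
  B3:  IN={e-b, f-b}  OUT={b-f, f-b}
  B4:  IN={b-f, f-b}  OUT={b-f, c-c, f-b}

Merge at B3: IN[B3] = OUT[B2] = {e-b, f-b}
Applying B3's transfer function to that IN value gives OUT[B3] (row B3 above).

Answer: {b-f, f-b}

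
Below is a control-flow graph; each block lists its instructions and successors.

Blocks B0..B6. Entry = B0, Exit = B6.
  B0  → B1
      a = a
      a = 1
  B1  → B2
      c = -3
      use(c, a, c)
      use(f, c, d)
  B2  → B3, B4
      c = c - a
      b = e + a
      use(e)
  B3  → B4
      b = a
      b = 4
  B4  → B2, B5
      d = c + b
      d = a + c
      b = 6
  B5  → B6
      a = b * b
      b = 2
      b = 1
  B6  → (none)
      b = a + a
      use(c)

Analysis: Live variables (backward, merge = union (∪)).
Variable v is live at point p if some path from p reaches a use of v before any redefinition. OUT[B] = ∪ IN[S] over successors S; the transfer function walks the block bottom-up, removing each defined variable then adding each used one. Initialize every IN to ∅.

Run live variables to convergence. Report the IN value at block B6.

Answer: {a, c}

Trace:
Per-block solution:
  B0:  IN={a, d, e, f}  OUT={a, d, e, f}
  B1:  IN={a, d, e, f}  OUT={a, c, e}
  B2:  IN={a, c, e}  OUT={a, b, c, e}
  B3:  IN={a, c, e}  OUT={a, b, c, e}
  B4:  IN={a, b, c, e}  OUT={a, b, c, e}
  B5:  IN={b, c}  OUT={a, c}
  B6:  IN={a, c}  OUT={}

B6 is the boundary node: OUT[B6] = {}
Applying B6's transfer function to that OUT value gives IN[B6] (row B6 above).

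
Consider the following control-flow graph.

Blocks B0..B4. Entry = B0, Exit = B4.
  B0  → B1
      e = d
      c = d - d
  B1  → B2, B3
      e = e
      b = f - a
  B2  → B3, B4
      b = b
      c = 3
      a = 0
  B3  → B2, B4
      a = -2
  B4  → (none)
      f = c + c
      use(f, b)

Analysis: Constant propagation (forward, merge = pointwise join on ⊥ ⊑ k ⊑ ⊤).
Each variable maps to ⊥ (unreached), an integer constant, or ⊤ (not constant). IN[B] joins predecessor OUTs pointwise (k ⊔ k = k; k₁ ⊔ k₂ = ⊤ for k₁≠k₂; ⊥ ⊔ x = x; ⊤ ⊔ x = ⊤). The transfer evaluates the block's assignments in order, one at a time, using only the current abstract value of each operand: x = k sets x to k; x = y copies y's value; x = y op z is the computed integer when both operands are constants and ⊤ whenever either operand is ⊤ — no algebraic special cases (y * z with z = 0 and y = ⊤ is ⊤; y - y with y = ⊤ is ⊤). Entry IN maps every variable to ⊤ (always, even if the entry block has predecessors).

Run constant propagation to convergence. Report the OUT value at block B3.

Answer: {a: -2, b: ⊤, c: ⊤, d: ⊤, e: ⊤, f: ⊤}

Derivation:
Converged values:
  B0:  IN=(all ⊤)  OUT=(all ⊤)
  B1:  IN=(all ⊤)  OUT=(all ⊤)
  B2:  IN=(all ⊤)  OUT={a:0, c:3; rest ⊤}
  B3:  IN=(all ⊤)  OUT={a:-2; rest ⊤}
  B4:  IN=(all ⊤)  OUT=(all ⊤)

Merge at B3: IN[B3] = OUT[B1] ⊔ OUT[B2] = {a: ⊤, b: ⊤, c: ⊤, d: ⊤, e: ⊤, f: ⊤}
Applying B3's transfer function to that IN value gives OUT[B3] (row B3 above).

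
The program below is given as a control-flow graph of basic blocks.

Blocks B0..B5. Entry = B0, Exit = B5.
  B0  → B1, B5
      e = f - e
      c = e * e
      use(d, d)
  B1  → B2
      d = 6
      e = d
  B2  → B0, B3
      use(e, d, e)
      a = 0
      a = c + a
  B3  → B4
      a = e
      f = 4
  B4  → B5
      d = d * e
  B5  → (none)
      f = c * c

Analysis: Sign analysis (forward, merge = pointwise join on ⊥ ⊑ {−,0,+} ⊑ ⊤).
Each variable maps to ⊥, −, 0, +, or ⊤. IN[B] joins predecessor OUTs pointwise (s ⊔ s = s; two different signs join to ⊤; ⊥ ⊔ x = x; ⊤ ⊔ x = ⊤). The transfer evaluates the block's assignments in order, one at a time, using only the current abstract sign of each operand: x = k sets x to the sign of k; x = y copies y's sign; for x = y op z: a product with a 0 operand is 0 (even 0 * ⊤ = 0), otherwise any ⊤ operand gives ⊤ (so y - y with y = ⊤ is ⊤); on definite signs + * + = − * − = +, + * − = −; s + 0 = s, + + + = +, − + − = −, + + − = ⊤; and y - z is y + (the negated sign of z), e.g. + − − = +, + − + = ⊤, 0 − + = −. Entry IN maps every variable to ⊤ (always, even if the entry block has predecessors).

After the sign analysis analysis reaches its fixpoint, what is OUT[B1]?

Per-block solution:
  B0: | IN=(all ⊤) | OUT=(all ⊤)
  B1: | IN=(all ⊤) | OUT={d:+, e:+; rest ⊤}
  B2: | IN={d:+, e:+; rest ⊤} | OUT={d:+, e:+; rest ⊤}
  B3: | IN={d:+, e:+; rest ⊤} | OUT={a:+, d:+, e:+, f:+; rest ⊤}
  B4: | IN={a:+, d:+, e:+, f:+; rest ⊤} | OUT={a:+, d:+, e:+, f:+; rest ⊤}
  B5: | IN=(all ⊤) | OUT=(all ⊤)

Merge at B1: IN[B1] = OUT[B0] = {a: ⊤, b: ⊤, c: ⊤, d: ⊤, e: ⊤, f: ⊤}
Applying B1's transfer function to that IN value gives OUT[B1] (row B1 above).

Answer: {a: ⊤, b: ⊤, c: ⊤, d: +, e: +, f: ⊤}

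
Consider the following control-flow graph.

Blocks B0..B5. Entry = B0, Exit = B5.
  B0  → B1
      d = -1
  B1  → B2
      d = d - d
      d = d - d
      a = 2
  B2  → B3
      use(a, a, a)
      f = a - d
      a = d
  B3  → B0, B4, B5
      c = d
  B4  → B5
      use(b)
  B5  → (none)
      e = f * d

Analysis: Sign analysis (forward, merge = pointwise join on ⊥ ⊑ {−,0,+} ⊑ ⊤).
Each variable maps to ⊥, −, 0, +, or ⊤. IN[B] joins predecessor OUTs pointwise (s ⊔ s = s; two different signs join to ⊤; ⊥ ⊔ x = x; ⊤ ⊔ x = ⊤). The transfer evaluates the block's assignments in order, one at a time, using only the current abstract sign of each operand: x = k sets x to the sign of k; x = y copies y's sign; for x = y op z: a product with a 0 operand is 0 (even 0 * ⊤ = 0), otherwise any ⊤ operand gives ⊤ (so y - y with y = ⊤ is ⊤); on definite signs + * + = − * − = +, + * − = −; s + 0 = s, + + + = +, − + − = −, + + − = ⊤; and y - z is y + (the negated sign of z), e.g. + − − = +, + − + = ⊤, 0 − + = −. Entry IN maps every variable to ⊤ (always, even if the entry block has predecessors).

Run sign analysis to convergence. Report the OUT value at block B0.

Converged values:
  B0:  IN=(all ⊤)  OUT={d:-; rest ⊤}
  B1:  IN={d:-; rest ⊤}  OUT={a:+; rest ⊤}
  B2:  IN={a:+; rest ⊤}  OUT=(all ⊤)
  B3:  IN=(all ⊤)  OUT=(all ⊤)
  B4:  IN=(all ⊤)  OUT=(all ⊤)
  B5:  IN=(all ⊤)  OUT=(all ⊤)

Merge at B0 (entry node, so the boundary value (all ⊤) is joined with the incoming edge(s)): IN[B0] = (all ⊤) ⊔ OUT[B3] = {a: ⊤, b: ⊤, c: ⊤, d: ⊤, e: ⊤, f: ⊤}
Applying B0's transfer function to that IN value gives OUT[B0] (row B0 above).

Answer: {a: ⊤, b: ⊤, c: ⊤, d: -, e: ⊤, f: ⊤}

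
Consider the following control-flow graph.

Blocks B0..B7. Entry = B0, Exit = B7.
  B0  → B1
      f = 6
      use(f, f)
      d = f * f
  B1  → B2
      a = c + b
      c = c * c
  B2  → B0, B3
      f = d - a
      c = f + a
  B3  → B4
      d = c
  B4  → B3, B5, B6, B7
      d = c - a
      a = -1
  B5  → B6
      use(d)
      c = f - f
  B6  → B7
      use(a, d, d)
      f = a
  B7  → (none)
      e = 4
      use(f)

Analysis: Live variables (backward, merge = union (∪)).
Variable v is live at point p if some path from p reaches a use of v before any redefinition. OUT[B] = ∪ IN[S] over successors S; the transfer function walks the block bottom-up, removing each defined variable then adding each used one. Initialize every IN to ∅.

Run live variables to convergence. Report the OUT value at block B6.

Answer: {f}

Trace:
Fixpoint table:
  B0:  IN={b, c}  OUT={b, c, d}
  B1:  IN={b, c, d}  OUT={a, b, d}
  B2:  IN={a, b, d}  OUT={a, b, c, f}
  B3:  IN={a, c, f}  OUT={a, c, f}
  B4:  IN={a, c, f}  OUT={a, c, d, f}
  B5:  IN={a, d, f}  OUT={a, d}
  B6:  IN={a, d}  OUT={f}
  B7:  IN={f}  OUT={}

Merge at B6: OUT[B6] = IN[B7] = {f}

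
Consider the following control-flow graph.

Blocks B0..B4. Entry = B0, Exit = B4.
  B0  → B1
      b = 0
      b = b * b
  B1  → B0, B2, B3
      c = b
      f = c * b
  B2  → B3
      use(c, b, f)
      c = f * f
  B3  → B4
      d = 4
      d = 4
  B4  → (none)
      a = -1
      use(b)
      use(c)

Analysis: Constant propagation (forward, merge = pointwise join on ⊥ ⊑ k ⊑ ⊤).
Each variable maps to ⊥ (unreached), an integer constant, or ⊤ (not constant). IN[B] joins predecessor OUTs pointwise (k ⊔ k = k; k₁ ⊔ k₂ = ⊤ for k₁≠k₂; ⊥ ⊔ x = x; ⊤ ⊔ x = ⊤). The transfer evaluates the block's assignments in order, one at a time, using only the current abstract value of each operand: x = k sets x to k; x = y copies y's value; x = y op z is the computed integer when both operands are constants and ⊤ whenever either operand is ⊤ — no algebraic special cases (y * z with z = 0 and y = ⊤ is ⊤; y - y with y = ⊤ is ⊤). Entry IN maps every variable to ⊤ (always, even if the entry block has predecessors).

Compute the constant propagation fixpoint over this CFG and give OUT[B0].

Converged values:
  B0: | IN=(all ⊤) | OUT={b:0; rest ⊤}
  B1: | IN={b:0; rest ⊤} | OUT={b:0, c:0, f:0; rest ⊤}
  B2: | IN={b:0, c:0, f:0; rest ⊤} | OUT={b:0, c:0, f:0; rest ⊤}
  B3: | IN={b:0, c:0, f:0; rest ⊤} | OUT={b:0, c:0, d:4, f:0; rest ⊤}
  B4: | IN={b:0, c:0, d:4, f:0; rest ⊤} | OUT={a:-1, b:0, c:0, d:4, f:0; rest ⊤}

Merge at B0 (entry node, so the boundary value (all ⊤) is joined with the incoming edge(s)): IN[B0] = (all ⊤) ⊔ OUT[B1] = {a: ⊤, b: ⊤, c: ⊤, d: ⊤, e: ⊤, f: ⊤}
Applying B0's transfer function to that IN value gives OUT[B0] (row B0 above).

Answer: {a: ⊤, b: 0, c: ⊤, d: ⊤, e: ⊤, f: ⊤}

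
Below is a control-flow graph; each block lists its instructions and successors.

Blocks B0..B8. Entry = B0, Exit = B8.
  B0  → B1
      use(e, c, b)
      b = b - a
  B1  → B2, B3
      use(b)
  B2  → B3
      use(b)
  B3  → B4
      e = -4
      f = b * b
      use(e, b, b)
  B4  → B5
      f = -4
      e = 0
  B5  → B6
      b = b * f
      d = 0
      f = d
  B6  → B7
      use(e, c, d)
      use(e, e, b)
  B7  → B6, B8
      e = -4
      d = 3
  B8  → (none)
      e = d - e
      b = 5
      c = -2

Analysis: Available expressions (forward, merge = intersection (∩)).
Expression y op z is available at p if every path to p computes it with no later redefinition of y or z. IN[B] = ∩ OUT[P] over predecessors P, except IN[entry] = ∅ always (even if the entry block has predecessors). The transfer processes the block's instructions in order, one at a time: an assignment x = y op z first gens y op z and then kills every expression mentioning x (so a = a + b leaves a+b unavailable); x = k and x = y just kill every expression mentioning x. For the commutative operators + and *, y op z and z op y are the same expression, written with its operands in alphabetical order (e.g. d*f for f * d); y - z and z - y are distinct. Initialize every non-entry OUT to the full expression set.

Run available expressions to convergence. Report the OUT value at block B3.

Answer: {b*b}

Working:
Fixpoint table:
  B0: | IN={} | OUT={}
  B1: | IN={} | OUT={}
  B2: | IN={} | OUT={}
  B3: | IN={} | OUT={b*b}
  B4: | IN={b*b} | OUT={b*b}
  B5: | IN={b*b} | OUT={}
  B6: | IN={} | OUT={}
  B7: | IN={} | OUT={}
  B8: | IN={} | OUT={}

Merge at B3: IN[B3] = OUT[B1] ∩ OUT[B2] = {}
Applying B3's transfer function to that IN value gives OUT[B3] (row B3 above).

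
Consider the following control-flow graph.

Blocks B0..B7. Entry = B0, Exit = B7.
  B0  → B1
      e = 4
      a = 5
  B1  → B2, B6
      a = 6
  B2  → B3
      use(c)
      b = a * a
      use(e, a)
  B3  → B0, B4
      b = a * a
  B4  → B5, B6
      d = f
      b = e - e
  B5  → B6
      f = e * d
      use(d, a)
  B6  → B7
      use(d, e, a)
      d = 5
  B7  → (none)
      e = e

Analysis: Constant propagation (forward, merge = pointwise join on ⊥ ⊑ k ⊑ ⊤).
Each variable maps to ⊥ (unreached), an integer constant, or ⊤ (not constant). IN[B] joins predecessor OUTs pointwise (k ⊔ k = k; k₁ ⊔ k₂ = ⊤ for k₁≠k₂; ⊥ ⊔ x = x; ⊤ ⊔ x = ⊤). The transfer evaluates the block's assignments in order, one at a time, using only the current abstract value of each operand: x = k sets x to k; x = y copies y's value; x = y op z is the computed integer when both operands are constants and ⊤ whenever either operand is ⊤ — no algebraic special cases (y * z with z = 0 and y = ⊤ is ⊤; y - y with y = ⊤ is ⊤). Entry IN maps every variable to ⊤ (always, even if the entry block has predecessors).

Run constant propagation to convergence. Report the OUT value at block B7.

Answer: {a: 6, b: ⊤, c: ⊤, d: 5, e: 4, f: ⊤}

Derivation:
Fixpoint table:
  B0:  IN=(all ⊤)  OUT={a:5, e:4; rest ⊤}
  B1:  IN={a:5, e:4; rest ⊤}  OUT={a:6, e:4; rest ⊤}
  B2:  IN={a:6, e:4; rest ⊤}  OUT={a:6, b:36, e:4; rest ⊤}
  B3:  IN={a:6, b:36, e:4; rest ⊤}  OUT={a:6, b:36, e:4; rest ⊤}
  B4:  IN={a:6, b:36, e:4; rest ⊤}  OUT={a:6, b:0, e:4; rest ⊤}
  B5:  IN={a:6, b:0, e:4; rest ⊤}  OUT={a:6, b:0, e:4; rest ⊤}
  B6:  IN={a:6, e:4; rest ⊤}  OUT={a:6, d:5, e:4; rest ⊤}
  B7:  IN={a:6, d:5, e:4; rest ⊤}  OUT={a:6, d:5, e:4; rest ⊤}

Merge at B7: IN[B7] = OUT[B6] = {a: 6, b: ⊤, c: ⊤, d: 5, e: 4, f: ⊤}
Applying B7's transfer function to that IN value gives OUT[B7] (row B7 above).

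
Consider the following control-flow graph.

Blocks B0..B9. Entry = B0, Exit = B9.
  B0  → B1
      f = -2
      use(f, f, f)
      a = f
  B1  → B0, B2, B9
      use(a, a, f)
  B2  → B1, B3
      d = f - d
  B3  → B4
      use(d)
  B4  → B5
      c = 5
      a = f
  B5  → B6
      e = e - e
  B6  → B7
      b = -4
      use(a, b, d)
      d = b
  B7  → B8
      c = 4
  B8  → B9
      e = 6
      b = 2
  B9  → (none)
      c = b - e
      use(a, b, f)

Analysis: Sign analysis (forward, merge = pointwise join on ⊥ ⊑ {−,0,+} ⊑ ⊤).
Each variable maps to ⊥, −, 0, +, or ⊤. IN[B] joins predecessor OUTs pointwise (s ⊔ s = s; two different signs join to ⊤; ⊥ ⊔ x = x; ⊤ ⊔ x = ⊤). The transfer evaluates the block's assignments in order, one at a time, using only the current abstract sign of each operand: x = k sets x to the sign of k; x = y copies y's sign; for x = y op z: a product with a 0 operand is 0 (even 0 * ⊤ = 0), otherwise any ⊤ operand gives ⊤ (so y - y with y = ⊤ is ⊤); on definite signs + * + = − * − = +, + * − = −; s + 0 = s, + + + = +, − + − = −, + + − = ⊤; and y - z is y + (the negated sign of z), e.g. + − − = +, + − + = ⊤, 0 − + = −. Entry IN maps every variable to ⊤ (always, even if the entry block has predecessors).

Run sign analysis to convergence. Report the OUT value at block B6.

Answer: {a: -, b: -, c: +, d: -, e: ⊤, f: -}

Trace:
Fixpoint table:
  B0:  IN=(all ⊤)  OUT={a:-, f:-; rest ⊤}
  B1:  IN={a:-, f:-; rest ⊤}  OUT={a:-, f:-; rest ⊤}
  B2:  IN={a:-, f:-; rest ⊤}  OUT={a:-, f:-; rest ⊤}
  B3:  IN={a:-, f:-; rest ⊤}  OUT={a:-, f:-; rest ⊤}
  B4:  IN={a:-, f:-; rest ⊤}  OUT={a:-, c:+, f:-; rest ⊤}
  B5:  IN={a:-, c:+, f:-; rest ⊤}  OUT={a:-, c:+, f:-; rest ⊤}
  B6:  IN={a:-, c:+, f:-; rest ⊤}  OUT={a:-, b:-, c:+, d:-, f:-; rest ⊤}
  B7:  IN={a:-, b:-, c:+, d:-, f:-; rest ⊤}  OUT={a:-, b:-, c:+, d:-, f:-; rest ⊤}
  B8:  IN={a:-, b:-, c:+, d:-, f:-; rest ⊤}  OUT={a:-, b:+, c:+, d:-, e:+, f:-; rest ⊤}
  B9:  IN={a:-, f:-; rest ⊤}  OUT={a:-, f:-; rest ⊤}

Merge at B6: IN[B6] = OUT[B5] = {a: -, b: ⊤, c: +, d: ⊤, e: ⊤, f: -}
Applying B6's transfer function to that IN value gives OUT[B6] (row B6 above).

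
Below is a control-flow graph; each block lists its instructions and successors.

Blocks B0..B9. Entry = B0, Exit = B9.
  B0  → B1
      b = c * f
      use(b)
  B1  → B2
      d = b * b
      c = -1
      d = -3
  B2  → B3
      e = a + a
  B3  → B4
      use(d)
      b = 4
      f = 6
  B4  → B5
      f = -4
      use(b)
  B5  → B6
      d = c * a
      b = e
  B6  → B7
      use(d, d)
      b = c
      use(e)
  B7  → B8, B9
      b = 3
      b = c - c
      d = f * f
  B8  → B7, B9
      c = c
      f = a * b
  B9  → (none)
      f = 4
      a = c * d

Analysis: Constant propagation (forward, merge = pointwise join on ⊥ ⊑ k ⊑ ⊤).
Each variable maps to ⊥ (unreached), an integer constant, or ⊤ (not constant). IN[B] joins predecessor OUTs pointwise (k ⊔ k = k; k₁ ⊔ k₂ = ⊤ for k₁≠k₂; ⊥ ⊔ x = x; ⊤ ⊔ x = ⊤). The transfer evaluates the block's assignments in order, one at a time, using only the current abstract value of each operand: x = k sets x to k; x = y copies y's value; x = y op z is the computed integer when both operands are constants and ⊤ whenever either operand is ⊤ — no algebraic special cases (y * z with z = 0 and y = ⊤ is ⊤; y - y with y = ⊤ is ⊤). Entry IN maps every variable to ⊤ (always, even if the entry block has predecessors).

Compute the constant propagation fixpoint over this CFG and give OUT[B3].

Converged values:
  B0:   IN=(all ⊤)   OUT=(all ⊤)
  B1:   IN=(all ⊤)   OUT={c:-1, d:-3; rest ⊤}
  B2:   IN={c:-1, d:-3; rest ⊤}   OUT={c:-1, d:-3; rest ⊤}
  B3:   IN={c:-1, d:-3; rest ⊤}   OUT={b:4, c:-1, d:-3, f:6; rest ⊤}
  B4:   IN={b:4, c:-1, d:-3, f:6; rest ⊤}   OUT={b:4, c:-1, d:-3, f:-4; rest ⊤}
  B5:   IN={b:4, c:-1, d:-3, f:-4; rest ⊤}   OUT={c:-1, f:-4; rest ⊤}
  B6:   IN={c:-1, f:-4; rest ⊤}   OUT={b:-1, c:-1, f:-4; rest ⊤}
  B7:   IN={c:-1; rest ⊤}   OUT={b:0, c:-1; rest ⊤}
  B8:   IN={b:0, c:-1; rest ⊤}   OUT={b:0, c:-1; rest ⊤}
  B9:   IN={b:0, c:-1; rest ⊤}   OUT={b:0, c:-1, f:4; rest ⊤}

Merge at B3: IN[B3] = OUT[B2] = {a: ⊤, b: ⊤, c: -1, d: -3, e: ⊤, f: ⊤}
Applying B3's transfer function to that IN value gives OUT[B3] (row B3 above).

Answer: {a: ⊤, b: 4, c: -1, d: -3, e: ⊤, f: 6}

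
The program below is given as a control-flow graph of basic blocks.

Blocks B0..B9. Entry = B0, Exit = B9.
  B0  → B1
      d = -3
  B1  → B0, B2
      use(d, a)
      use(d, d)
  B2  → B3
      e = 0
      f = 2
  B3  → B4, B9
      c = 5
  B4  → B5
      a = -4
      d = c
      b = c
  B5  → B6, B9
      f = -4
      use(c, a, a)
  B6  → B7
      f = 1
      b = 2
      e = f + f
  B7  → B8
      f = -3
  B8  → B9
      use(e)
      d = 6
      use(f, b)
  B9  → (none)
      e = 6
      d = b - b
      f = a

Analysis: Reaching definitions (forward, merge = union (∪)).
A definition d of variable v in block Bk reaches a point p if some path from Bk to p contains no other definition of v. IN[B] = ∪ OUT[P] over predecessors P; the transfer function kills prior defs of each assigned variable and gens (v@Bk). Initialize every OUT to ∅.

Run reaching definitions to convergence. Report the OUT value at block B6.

Converged values:
  B0:   IN={d@B0}   OUT={d@B0}
  B1:   IN={d@B0}   OUT={d@B0}
  B2:   IN={d@B0}   OUT={d@B0, e@B2, f@B2}
  B3:   IN={d@B0, e@B2, f@B2}   OUT={c@B3, d@B0, e@B2, f@B2}
  B4:   IN={c@B3, d@B0, e@B2, f@B2}   OUT={a@B4, b@B4, c@B3, d@B4, e@B2, f@B2}
  B5:   IN={a@B4, b@B4, c@B3, d@B4, e@B2, f@B2}   OUT={a@B4, b@B4, c@B3, d@B4, e@B2, f@B5}
  B6:   IN={a@B4, b@B4, c@B3, d@B4, e@B2, f@B5}   OUT={a@B4, b@B6, c@B3, d@B4, e@B6, f@B6}
  B7:   IN={a@B4, b@B6, c@B3, d@B4, e@B6, f@B6}   OUT={a@B4, b@B6, c@B3, d@B4, e@B6, f@B7}
  B8:   IN={a@B4, b@B6, c@B3, d@B4, e@B6, f@B7}   OUT={a@B4, b@B6, c@B3, d@B8, e@B6, f@B7}
  B9:   IN={a@B4, b@B4, b@B6, c@B3, d@B0, d@B4, d@B8, e@B2, e@B6, f@B2, f@B5, f@B7}   OUT={a@B4, b@B4, b@B6, c@B3, d@B9, e@B9, f@B9}

Merge at B6: IN[B6] = OUT[B5] = {a@B4, b@B4, c@B3, d@B4, e@B2, f@B5}
Applying B6's transfer function to that IN value gives OUT[B6] (row B6 above).

Answer: {a@B4, b@B6, c@B3, d@B4, e@B6, f@B6}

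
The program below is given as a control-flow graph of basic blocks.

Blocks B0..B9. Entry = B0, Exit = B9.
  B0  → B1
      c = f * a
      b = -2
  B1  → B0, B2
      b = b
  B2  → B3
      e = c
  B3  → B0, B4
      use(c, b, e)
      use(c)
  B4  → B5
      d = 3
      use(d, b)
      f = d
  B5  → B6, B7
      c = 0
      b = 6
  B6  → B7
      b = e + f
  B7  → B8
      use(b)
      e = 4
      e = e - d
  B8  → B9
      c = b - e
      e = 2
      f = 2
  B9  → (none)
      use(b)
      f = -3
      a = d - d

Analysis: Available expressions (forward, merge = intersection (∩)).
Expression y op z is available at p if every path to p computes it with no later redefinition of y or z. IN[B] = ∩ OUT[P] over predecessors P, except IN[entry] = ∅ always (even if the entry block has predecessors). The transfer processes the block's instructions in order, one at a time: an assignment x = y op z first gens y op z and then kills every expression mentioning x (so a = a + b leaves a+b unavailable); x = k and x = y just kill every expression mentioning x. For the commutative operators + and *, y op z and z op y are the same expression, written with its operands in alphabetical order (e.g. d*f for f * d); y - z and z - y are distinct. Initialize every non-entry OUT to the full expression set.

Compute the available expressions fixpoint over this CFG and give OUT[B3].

Answer: {a*f}

Working:
Fixpoint table:
  B0:  IN={}  OUT={a*f}
  B1:  IN={a*f}  OUT={a*f}
  B2:  IN={a*f}  OUT={a*f}
  B3:  IN={a*f}  OUT={a*f}
  B4:  IN={a*f}  OUT={}
  B5:  IN={}  OUT={}
  B6:  IN={}  OUT={e+f}
  B7:  IN={}  OUT={}
  B8:  IN={}  OUT={}
  B9:  IN={}  OUT={d-d}

Merge at B3: IN[B3] = OUT[B2] = {a*f}
Applying B3's transfer function to that IN value gives OUT[B3] (row B3 above).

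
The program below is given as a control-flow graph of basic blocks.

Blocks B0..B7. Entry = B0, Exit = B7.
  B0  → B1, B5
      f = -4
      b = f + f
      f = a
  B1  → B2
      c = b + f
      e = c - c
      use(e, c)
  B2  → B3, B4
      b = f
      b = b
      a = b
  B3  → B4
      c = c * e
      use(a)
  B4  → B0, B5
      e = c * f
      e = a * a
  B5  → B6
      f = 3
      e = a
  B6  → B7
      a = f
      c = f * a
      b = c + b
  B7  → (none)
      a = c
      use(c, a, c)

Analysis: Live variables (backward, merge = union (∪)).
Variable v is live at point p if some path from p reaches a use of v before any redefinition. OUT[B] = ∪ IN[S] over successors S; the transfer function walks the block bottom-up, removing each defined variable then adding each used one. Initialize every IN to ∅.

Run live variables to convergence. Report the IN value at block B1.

Per-block solution:
  B0:  IN={a}  OUT={a, b, f}
  B1:  IN={b, f}  OUT={c, e, f}
  B2:  IN={c, e, f}  OUT={a, b, c, e, f}
  B3:  IN={a, b, c, e, f}  OUT={a, b, c, f}
  B4:  IN={a, b, c, f}  OUT={a, b}
  B5:  IN={a, b}  OUT={b, f}
  B6:  IN={b, f}  OUT={c}
  B7:  IN={c}  OUT={}

Merge at B1: OUT[B1] = IN[B2] = {c, e, f}
Applying B1's transfer function to that OUT value gives IN[B1] (row B1 above).

Answer: {b, f}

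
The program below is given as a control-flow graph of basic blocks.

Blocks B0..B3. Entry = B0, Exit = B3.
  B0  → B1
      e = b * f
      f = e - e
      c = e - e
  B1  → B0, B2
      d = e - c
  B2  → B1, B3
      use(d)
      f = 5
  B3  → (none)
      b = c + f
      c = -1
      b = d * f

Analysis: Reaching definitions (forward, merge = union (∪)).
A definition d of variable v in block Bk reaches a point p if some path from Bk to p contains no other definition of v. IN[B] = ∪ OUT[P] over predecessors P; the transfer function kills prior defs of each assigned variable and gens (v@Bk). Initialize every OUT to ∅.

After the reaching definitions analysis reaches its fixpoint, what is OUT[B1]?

Fixpoint table:
  B0:  IN={c@B0, d@B1, e@B0, f@B0, f@B2}  OUT={c@B0, d@B1, e@B0, f@B0}
  B1:  IN={c@B0, d@B1, e@B0, f@B0, f@B2}  OUT={c@B0, d@B1, e@B0, f@B0, f@B2}
  B2:  IN={c@B0, d@B1, e@B0, f@B0, f@B2}  OUT={c@B0, d@B1, e@B0, f@B2}
  B3:  IN={c@B0, d@B1, e@B0, f@B2}  OUT={b@B3, c@B3, d@B1, e@B0, f@B2}

Merge at B1: IN[B1] = OUT[B0] ⊔ OUT[B2] = {c@B0, d@B1, e@B0, f@B0, f@B2}
Applying B1's transfer function to that IN value gives OUT[B1] (row B1 above).

Answer: {c@B0, d@B1, e@B0, f@B0, f@B2}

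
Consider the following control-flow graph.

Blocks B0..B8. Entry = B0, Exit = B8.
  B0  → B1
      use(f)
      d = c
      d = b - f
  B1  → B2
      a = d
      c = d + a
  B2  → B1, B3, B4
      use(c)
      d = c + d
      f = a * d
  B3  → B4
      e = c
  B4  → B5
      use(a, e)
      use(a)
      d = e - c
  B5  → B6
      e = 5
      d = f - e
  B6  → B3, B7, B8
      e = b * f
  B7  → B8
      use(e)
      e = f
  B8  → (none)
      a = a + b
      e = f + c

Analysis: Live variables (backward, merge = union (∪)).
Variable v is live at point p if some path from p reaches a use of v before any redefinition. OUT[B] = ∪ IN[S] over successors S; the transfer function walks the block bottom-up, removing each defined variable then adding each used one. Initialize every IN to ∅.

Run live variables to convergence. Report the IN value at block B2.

Answer: {a, b, c, d, e}

Working:
Converged values:
  B0:  IN={b, c, e, f}  OUT={b, d, e}
  B1:  IN={b, d, e}  OUT={a, b, c, d, e}
  B2:  IN={a, b, c, d, e}  OUT={a, b, c, d, e, f}
  B3:  IN={a, b, c, f}  OUT={a, b, c, e, f}
  B4:  IN={a, b, c, e, f}  OUT={a, b, c, f}
  B5:  IN={a, b, c, f}  OUT={a, b, c, f}
  B6:  IN={a, b, c, f}  OUT={a, b, c, e, f}
  B7:  IN={a, b, c, e, f}  OUT={a, b, c, f}
  B8:  IN={a, b, c, f}  OUT={}

Merge at B2: OUT[B2] = IN[B1] ⊔ IN[B3] ⊔ IN[B4] = {a, b, c, d, e, f}
Applying B2's transfer function to that OUT value gives IN[B2] (row B2 above).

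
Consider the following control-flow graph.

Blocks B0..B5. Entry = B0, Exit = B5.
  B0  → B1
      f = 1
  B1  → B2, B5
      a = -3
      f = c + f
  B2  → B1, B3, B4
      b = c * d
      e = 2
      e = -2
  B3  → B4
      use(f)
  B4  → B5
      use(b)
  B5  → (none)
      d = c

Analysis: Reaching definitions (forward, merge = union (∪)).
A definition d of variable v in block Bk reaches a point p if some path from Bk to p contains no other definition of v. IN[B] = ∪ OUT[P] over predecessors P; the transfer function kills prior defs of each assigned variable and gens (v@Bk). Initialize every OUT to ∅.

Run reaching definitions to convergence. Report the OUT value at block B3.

Fixpoint table:
  B0:  IN={}  OUT={f@B0}
  B1:  IN={a@B1, b@B2, e@B2, f@B0, f@B1}  OUT={a@B1, b@B2, e@B2, f@B1}
  B2:  IN={a@B1, b@B2, e@B2, f@B1}  OUT={a@B1, b@B2, e@B2, f@B1}
  B3:  IN={a@B1, b@B2, e@B2, f@B1}  OUT={a@B1, b@B2, e@B2, f@B1}
  B4:  IN={a@B1, b@B2, e@B2, f@B1}  OUT={a@B1, b@B2, e@B2, f@B1}
  B5:  IN={a@B1, b@B2, e@B2, f@B1}  OUT={a@B1, b@B2, d@B5, e@B2, f@B1}

Merge at B3: IN[B3] = OUT[B2] = {a@B1, b@B2, e@B2, f@B1}
Applying B3's transfer function to that IN value gives OUT[B3] (row B3 above).

Answer: {a@B1, b@B2, e@B2, f@B1}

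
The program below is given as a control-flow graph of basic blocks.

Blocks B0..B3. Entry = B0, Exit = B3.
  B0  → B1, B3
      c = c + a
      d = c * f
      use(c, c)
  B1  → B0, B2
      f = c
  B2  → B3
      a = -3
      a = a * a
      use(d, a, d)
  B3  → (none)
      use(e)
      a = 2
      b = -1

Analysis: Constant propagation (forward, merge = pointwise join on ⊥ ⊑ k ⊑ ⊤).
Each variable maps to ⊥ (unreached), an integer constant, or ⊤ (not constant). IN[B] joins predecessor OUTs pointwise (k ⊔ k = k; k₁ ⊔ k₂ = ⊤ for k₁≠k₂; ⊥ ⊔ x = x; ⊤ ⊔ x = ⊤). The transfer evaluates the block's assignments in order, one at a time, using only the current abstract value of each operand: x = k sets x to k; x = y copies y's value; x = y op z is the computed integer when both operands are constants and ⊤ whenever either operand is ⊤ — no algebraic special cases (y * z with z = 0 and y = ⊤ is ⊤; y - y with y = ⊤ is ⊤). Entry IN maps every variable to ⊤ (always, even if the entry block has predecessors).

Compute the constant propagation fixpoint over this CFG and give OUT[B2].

Fixpoint table:
  B0: | IN=(all ⊤) | OUT=(all ⊤)
  B1: | IN=(all ⊤) | OUT=(all ⊤)
  B2: | IN=(all ⊤) | OUT={a:9; rest ⊤}
  B3: | IN=(all ⊤) | OUT={a:2, b:-1; rest ⊤}

Merge at B2: IN[B2] = OUT[B1] = {a: ⊤, b: ⊤, c: ⊤, d: ⊤, e: ⊤, f: ⊤}
Applying B2's transfer function to that IN value gives OUT[B2] (row B2 above).

Answer: {a: 9, b: ⊤, c: ⊤, d: ⊤, e: ⊤, f: ⊤}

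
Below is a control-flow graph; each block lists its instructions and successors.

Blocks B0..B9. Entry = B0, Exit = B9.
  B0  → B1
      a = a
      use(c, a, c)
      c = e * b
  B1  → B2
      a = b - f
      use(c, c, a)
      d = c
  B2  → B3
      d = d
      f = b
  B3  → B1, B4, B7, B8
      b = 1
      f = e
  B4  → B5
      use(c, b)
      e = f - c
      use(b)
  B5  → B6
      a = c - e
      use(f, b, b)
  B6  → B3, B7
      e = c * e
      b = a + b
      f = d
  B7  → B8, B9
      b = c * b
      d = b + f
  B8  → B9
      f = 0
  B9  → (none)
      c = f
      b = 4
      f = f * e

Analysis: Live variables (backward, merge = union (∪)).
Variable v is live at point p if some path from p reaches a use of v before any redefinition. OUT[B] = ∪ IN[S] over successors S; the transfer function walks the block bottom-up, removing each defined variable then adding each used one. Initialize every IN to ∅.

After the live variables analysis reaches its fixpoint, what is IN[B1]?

Answer: {b, c, e, f}

Derivation:
Fixpoint table:
  B0:   IN={a, b, c, e, f}   OUT={b, c, e, f}
  B1:   IN={b, c, e, f}   OUT={b, c, d, e}
  B2:   IN={b, c, d, e}   OUT={c, d, e}
  B3:   IN={c, d, e}   OUT={b, c, d, e, f}
  B4:   IN={b, c, d, f}   OUT={b, c, d, e, f}
  B5:   IN={b, c, d, e, f}   OUT={a, b, c, d, e}
  B6:   IN={a, b, c, d, e}   OUT={b, c, d, e, f}
  B7:   IN={b, c, e, f}   OUT={e, f}
  B8:   IN={e}   OUT={e, f}
  B9:   IN={e, f}   OUT={}

Merge at B1: OUT[B1] = IN[B2] = {b, c, d, e}
Applying B1's transfer function to that OUT value gives IN[B1] (row B1 above).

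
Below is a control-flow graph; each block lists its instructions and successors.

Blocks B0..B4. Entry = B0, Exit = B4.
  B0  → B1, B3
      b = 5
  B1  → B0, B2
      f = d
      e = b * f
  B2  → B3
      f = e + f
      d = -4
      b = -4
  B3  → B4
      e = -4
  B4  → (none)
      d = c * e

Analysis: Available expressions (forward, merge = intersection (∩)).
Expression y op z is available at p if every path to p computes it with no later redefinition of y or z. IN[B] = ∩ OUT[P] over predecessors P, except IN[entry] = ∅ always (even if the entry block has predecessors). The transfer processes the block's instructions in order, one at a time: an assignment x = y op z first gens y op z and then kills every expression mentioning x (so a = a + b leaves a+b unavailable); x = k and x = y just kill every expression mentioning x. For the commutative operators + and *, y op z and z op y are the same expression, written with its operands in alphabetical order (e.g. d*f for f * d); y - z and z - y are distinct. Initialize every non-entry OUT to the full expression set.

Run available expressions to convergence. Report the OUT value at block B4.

Per-block solution:
  B0: | IN={} | OUT={}
  B1: | IN={} | OUT={b*f}
  B2: | IN={b*f} | OUT={}
  B3: | IN={} | OUT={}
  B4: | IN={} | OUT={c*e}

Merge at B4: IN[B4] = OUT[B3] = {}
Applying B4's transfer function to that IN value gives OUT[B4] (row B4 above).

Answer: {c*e}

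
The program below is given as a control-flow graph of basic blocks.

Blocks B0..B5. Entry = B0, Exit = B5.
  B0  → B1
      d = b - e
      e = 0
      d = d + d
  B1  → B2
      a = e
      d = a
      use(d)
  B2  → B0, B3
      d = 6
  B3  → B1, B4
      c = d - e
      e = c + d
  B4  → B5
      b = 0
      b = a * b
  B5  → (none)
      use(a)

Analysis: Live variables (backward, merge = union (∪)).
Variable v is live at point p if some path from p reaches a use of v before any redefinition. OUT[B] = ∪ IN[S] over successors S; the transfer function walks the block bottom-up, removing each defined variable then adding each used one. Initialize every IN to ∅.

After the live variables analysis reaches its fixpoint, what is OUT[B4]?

Answer: {a}

Working:
Fixpoint table:
  B0:  IN={b, e}  OUT={b, e}
  B1:  IN={b, e}  OUT={a, b, e}
  B2:  IN={a, b, e}  OUT={a, b, d, e}
  B3:  IN={a, b, d, e}  OUT={a, b, e}
  B4:  IN={a}  OUT={a}
  B5:  IN={a}  OUT={}

Merge at B4: OUT[B4] = IN[B5] = {a}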